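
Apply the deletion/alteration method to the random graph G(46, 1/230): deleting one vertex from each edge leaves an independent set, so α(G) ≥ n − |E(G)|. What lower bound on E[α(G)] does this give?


E[|E(G)|] = C(46, 2)·p = 1035 · (1/230) = 9/2.
E[α(G)] ≥ n − E[|E(G)|] = 46 − 9/2 = 83/2.
Numerically: ≈ 41.50000.
(This is only a lower bound; the true E[α(G)] may be larger.)

E[α(G)] ≥ 83/2 ≈ 41.50000.


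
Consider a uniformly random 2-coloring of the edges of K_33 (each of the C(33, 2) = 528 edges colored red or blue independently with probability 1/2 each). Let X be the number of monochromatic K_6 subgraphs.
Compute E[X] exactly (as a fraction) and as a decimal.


Let X = Σ_S X_S over the C(33, 6) = 1107568 subsets S of size 6, where X_S = 1 if the K_6 on S is monochromatic.
For a fixed S, the K_6 on S has C(6, 2) = 15 edges. P[all 15 edges red] = (1/2)^15, and likewise for blue, so P[monochromatic] = 2·(1/2)^15 = 2^{1 − 15} = 1/16384.
By linearity: E[X] = C(33, 6) · 2^{1 − 15} = 1107568 · 1/16384 = 69223/1024.
Numerically: E[X] ≈ 67.60059.

E[X] = C(33,6)·2^(1−C(6,2)) = 69223/1024 ≈ 67.60059.


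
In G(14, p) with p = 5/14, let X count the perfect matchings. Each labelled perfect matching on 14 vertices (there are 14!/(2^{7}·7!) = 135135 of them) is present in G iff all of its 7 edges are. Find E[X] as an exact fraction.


K_14 has 14!/(2^{7}·7!) = 135135 labelled perfect matchings.
For each such perfect matching H, let X_H = 1 if all 7 edges of H are present in G. Then P[X_H = 1] = p^{7} = (5/14)^{7} = 78125/105413504.
By linearity of expectation: E[X] = Σ_H E[X_H] = 135135 · p^{7} = 135135 · 78125/105413504 = 1508203125/15059072.
Numerically: E[X] ≈ 100.

E[X] = 135135 · (5/14)^{7} = 1508203125/15059072 ≈ 100.


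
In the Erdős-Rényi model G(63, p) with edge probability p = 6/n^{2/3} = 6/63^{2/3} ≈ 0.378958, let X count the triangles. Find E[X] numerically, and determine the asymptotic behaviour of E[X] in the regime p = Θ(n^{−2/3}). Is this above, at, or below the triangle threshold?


Number of potential triangles: C(63, 3) = 39711.
Each occurs with probability p³ ≈ (0.378958)³ ≈ 5.44217687e-02.
By linearity: E[X] = C(63, 3)·p³ ≈ 39711 · 5.44217687e-02 ≈ 2161.142857.
Since α = 2/3 < 1, p = c/n^{2/3} ≫ 1/n is above the triangle threshold p ~ 1/n. Asymptotically E[X] ~ (c³/6)·n^{3(1−α)} = (6³/6)·n^{1} → ∞; triangles are abundant w.h.p.

E[X] ≈ 2161.142857; in regime p = Θ(1/n^{2/3}) E[X] diverges (above the triangle threshold p ~ 1/n).


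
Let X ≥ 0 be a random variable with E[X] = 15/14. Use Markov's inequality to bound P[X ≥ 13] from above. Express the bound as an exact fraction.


μ = E[X] = 15/14, a = 13.
Markov: P[X ≥ 13] ≤ μ/a = (15/14)/13 = 15/182.
Numerically: ≈ 0.082418.
(Since a = 13 > μ = 1.071429, the bound 15/182 is < 1 and informative.)

P[X ≥ 13] ≤ 15/182 ≈ 0.082418.


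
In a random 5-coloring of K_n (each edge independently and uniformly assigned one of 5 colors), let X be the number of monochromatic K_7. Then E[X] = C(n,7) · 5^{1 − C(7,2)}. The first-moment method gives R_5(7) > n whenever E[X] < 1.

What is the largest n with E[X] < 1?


We need C(n, 7) · 5^{1 − 21} < 1, i.e. C(n, 7) < 5^{21 − 1} = 95367431640625.
Check values of n near the boundary:
  n = 334: C(334, 7) = 86359460961576; 86359460961576 < 95367431640625? YES
  n = 335: C(335, 7) = 88202498238195; 88202498238195 < 95367431640625? YES
  n = 336: C(336, 7) = 90079147136880; 90079147136880 < 95367431640625? YES
  n = 337: C(337, 7) = 91989916924632; 91989916924632 < 95367431640625? YES
  n = 338: C(338, 7) = 93935323022736; 93935323022736 < 95367431640625? YES
  n = 339: C(339, 7) = 95915887062372; 95915887062372 < 95367431640625? NO
  n = 340: C(340, 7) = 97932136940560; 97932136940560 < 95367431640625? NO
  n = 341: C(341, 7) = 99984606876440; 99984606876440 < 95367431640625? NO
The largest n with C(n, 7) < 95367431640625 is n = 338 (where E[X] = 93935323022736/95367431640625 ≈ 0.984983). Hence R_5(7) > 338, i.e. R_5(7) ≥ 339.

Largest n = 338; hence R_5(7) > 338.


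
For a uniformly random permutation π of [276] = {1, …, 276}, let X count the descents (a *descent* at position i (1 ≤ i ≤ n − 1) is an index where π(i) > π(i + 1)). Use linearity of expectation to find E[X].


Write X = Σ X_I over i = 1, …, 275, with X_I the indicator of one descent.
There are 275 indicators.
For each fixed i, the pair (π(i), π(i+1)) is a uniformly random ordered pair of distinct values from {1, …, 276}; by symmetry P[π(i) > π(i+1)] = 1/2.
By linearity: E[X] = 275 · (1/2) = (276 − 1) · (1/2) = 275/2 ≈ 137.500000.

E[X] = 275/2 = 137.500000.


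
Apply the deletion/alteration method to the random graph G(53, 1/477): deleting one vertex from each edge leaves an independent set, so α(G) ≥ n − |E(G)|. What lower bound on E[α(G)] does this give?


E[|E(G)|] = C(53, 2)·p = 1378 · (1/477) = 26/9.
E[α(G)] ≥ n − E[|E(G)|] = 53 − 26/9 = 451/9.
Numerically: ≈ 50.11111.
(This is only a lower bound; the true E[α(G)] may be larger.)

E[α(G)] ≥ 451/9 ≈ 50.11111.


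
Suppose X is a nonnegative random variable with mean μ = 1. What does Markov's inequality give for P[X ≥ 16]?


μ = E[X] = 1, a = 16.
Markov: P[X ≥ 16] ≤ μ/a = (1)/16 = 1/16.
Numerically: ≈ 0.06250.
(Since a = 16 > μ = 1.00000, the bound 1/16 is < 1 and informative.)

P[X ≥ 16] ≤ 1/16 ≈ 0.06250.


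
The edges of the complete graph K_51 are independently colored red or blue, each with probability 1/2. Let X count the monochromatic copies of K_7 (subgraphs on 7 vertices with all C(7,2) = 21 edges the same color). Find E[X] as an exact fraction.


Let X = Σ_S X_S over the C(51, 7) = 115775100 subsets S of size 7, where X_S = 1 if the K_7 on S is monochromatic.
For a fixed S, the K_7 on S has C(7, 2) = 21 edges. P[all 21 edges red] = (1/2)^21, and likewise for blue, so P[monochromatic] = 2·(1/2)^21 = 2^{1 − 21} = 1/1048576.
By linearity: E[X] = C(51, 7) · 2^{1 − 21} = 115775100 · 1/1048576 = 28943775/262144.
Numerically: E[X] ≈ 110.412.

E[X] = C(51,7)·2^(1−C(7,2)) = 28943775/262144 ≈ 110.412.


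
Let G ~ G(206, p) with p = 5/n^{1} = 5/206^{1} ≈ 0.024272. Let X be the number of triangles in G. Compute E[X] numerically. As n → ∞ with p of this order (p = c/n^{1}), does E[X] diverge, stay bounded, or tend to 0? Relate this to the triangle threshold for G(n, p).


Number of potential triangles: C(206, 3) = 1435820.
Each occurs with probability p³ ≈ (0.024272)³ ≈ 1.4299088e-05.
By linearity: E[X] = C(206, 3)·p³ ≈ 1435820 · 1.4299088e-05 ≈ 20.53092.
Here α = 1, so p = 5/n is exactly at the triangle threshold p ~ 1/n. Asymptotically E[X] → c³/6 = 5³/6 = 125/6 ≈ 20.83333, a bounded constant. In this regime the triangle count is asymptotically Poisson(c³/6).

E[X] ≈ 20.53092; in regime p = Θ(1/n^{1}) E[X] stays bounded (at the triangle threshold p ~ 1/n).


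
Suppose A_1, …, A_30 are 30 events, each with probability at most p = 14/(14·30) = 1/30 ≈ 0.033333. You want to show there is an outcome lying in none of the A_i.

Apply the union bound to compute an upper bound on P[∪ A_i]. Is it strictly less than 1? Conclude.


Union bound: P[∪_{i=1}^{30} A_i] ≤ Σ_i P[A_i] ≤ 30·p = 30·(1/30) = 1.
Numerically: 1 ≈ 1.000000.
Is 1 < 1? NO.
Since the bound 1 is ≥ 1, the union bound is uninformative here; it does NOT by itself certify existence.

30·p = 1 ≈ 1.000000; existence NOT certified by the union bound.


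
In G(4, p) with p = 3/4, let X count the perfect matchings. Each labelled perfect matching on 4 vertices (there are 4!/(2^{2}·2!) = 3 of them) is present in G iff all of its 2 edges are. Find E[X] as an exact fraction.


K_4 has 4!/(2^{2}·2!) = 3 labelled perfect matchings.
For each such perfect matching H, let X_H = 1 if all 2 edges of H are present in G. Then P[X_H = 1] = p^{2} = (3/4)^{2} = 9/16.
Summing the indicators: E[X] = Σ_H E[X_H] = 3 · p^{2} = 3 · 9/16 = 27/16.
Numerically: E[X] ≈ 1.688.

E[X] = 3 · (3/4)^{2} = 27/16 ≈ 1.688.


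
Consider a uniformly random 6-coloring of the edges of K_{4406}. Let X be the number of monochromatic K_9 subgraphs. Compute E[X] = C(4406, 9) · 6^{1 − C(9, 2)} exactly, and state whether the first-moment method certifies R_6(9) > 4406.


E[X] = C(4406, 9) · 6^{1 − 36} = 1710356485221788389505285700 · 6^{−35} = 1710356485221788389505285700/1719070799748422591028658176.
As a reduced fraction: E[X] = 142529707101815699125440475/143255899979035215919054848 ≈ 0.99493.
Is E[X] < 1? YES.
Since E[X] < 1, there exists a 6-coloring of K_{4406} with no monochromatic K_9; hence R_6(9) > 4406.

E[X] = 142529707101815699125440475/143255899979035215919054848 ≈ 0.99493; E[X] < 1, so R_6(9) > 4406.


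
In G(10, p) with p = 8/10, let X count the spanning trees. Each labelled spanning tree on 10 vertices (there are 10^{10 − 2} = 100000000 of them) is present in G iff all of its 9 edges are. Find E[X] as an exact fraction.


K_10 has 10^{10 − 2} = 100000000 labelled spanning trees.
For each such spanning tree H, let X_H = 1 if all 9 edges of H are present in G. Then P[X_H = 1] = p^{9} = (4/5)^{9} = 262144/1953125.
Summing the indicators: E[X] = Σ_H E[X_H] = 100000000 · p^{9} = 100000000 · 262144/1953125 = 67108864/5.
Numerically: E[X] ≈ 1.34e+07.

E[X] = 100000000 · (4/5)^{9} = 67108864/5 ≈ 1.34e+07.


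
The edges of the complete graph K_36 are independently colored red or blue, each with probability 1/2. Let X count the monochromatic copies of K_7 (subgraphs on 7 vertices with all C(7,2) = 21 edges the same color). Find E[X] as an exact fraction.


Let X = Σ_S X_S over the C(36, 7) = 8347680 subsets S of size 7, where X_S = 1 if the K_7 on S is monochromatic.
For a fixed S, the K_7 on S has C(7, 2) = 21 edges. P[all 21 edges red] = (1/2)^21, and likewise for blue, so P[monochromatic] = 2·(1/2)^21 = 2^{1 − 21} = 1/1048576.
By linearity of expectation: E[X] = C(36, 7) · 2^{1 − 21} = 8347680 · 1/1048576 = 260865/32768.
Numerically: E[X] ≈ 7.96097.

E[X] = C(36,7)·2^(1−C(7,2)) = 260865/32768 ≈ 7.96097.


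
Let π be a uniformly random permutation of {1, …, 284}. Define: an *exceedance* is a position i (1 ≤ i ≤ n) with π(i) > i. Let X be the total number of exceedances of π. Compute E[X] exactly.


Write X = Σ_{i=1}^{284} X_i, where X_i = 1_{π(i) > i}.
For each fixed i, π(i) is uniform over {1, …, 284} (marginal of a uniform permutation), so P[π(i) > i] = (n − i)/n. Summing: Σ_{i=1}^{284} (n − i)/n = (0 + 1 + … + 283)/284 = 284(284 − 1)/(2·284) = (284 − 1)/2.
Hence E[X] = Σ_{i=1}^{284} (284 − i)/284 = 283/2 ≈ 141.50000.

E[X] = 283/2 = 141.50000.


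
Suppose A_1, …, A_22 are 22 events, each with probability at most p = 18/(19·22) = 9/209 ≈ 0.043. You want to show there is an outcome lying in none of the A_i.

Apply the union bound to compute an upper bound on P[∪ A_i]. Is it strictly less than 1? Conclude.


Union bound: P[∪_{i=1}^{22} A_i] ≤ Σ_i P[A_i] ≤ 22·p = 22·(9/209) = 18/19.
Numerically: 18/19 ≈ 0.947.
Is 18/19 < 1? YES.
Since P[∪ A_i] ≤ 18/19 < 1, the complement has P[∩ A_i^c] ≥ 1 − 18/19 = 1/19 > 0, so some outcome avoids every A_i.

22·p = 18/19 ≈ 0.947; existence CERTIFIED by the union bound.


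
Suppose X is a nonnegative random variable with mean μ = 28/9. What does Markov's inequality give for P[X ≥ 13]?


μ = E[X] = 28/9, a = 13.
Markov: P[X ≥ 13] ≤ μ/a = (28/9)/13 = 28/117.
Numerically: ≈ 0.2393.
(Since a = 13 > μ = 3.1111, the bound 28/117 is < 1 and informative.)

P[X ≥ 13] ≤ 28/117 ≈ 0.2393.


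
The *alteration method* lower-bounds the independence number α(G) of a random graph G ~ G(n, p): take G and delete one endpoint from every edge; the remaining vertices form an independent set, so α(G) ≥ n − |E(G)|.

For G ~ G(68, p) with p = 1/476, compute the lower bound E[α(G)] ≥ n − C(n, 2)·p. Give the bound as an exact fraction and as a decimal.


E[|E(G)|] = C(68, 2)·p = 2278 · (1/476) = 67/14.
E[α(G)] ≥ n − E[|E(G)|] = 68 − 67/14 = 885/14.
Numerically: ≈ 63.214.
(This is only a lower bound; the true E[α(G)] may be larger.)

E[α(G)] ≥ 885/14 ≈ 63.214.


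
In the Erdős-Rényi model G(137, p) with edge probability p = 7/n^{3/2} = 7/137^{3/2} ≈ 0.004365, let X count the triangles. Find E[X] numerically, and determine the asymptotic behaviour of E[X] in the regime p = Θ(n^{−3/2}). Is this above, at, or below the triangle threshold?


Number of potential triangles: C(137, 3) = 419220.
Each occurs with probability p³ ≈ (0.004365)³ ≈ 8.318625e-08.
By linearity: E[X] = C(137, 3)·p³ ≈ 419220 · 8.318625e-08 ≈ 0.0349.
Since α = 3/2 > 1, p = c/n^{3/2} = o(1/n) is below the triangle threshold p ~ 1/n. Asymptotically E[X] ~ (c³/6)·n^{3(1−α)} = (7³/6)·n^{-1.5} → 0, so by Markov's inequality G has no triangles w.h.p.

E[X] ≈ 0.0349; in regime p = Θ(1/n^{3/2}) E[X] tends to 0 (below the triangle threshold p ~ 1/n).


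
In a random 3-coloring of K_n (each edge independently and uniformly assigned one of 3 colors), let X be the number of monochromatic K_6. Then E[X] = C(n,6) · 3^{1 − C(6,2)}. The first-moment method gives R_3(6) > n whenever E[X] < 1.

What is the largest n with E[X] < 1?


We need C(n, 6) · 3^{1 − 15} < 1, i.e. C(n, 6) < 3^{15 − 1} = 4782969.
Check values of n near the boundary:
  n = 38: C(38, 6) = 2760681; 2760681 < 4782969? YES
  n = 39: C(39, 6) = 3262623; 3262623 < 4782969? YES
  n = 40: C(40, 6) = 3838380; 3838380 < 4782969? YES
  n = 41: C(41, 6) = 4496388; 4496388 < 4782969? YES
  n = 42: C(42, 6) = 5245786; 5245786 < 4782969? NO
  n = 43: C(43, 6) = 6096454; 6096454 < 4782969? NO
  n = 44: C(44, 6) = 7059052; 7059052 < 4782969? NO
The largest n with C(n, 6) < 4782969 is n = 41 (where E[X] = 1498796/1594323 ≈ 0.940). Hence R_3(6) > 41, i.e. R_3(6) ≥ 42.

Largest n = 41; hence R_3(6) > 41.


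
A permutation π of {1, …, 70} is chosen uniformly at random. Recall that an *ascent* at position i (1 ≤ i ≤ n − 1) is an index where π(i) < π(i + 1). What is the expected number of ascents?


Write X = Σ X_I over i = 1, …, 69, with X_I the indicator of one ascent.
There are 69 indicators.
For each fixed i, the pair (π(i), π(i+1)) is a uniformly random ordered pair of distinct values from {1, …, 70}; by symmetry P[π(i) < π(i+1)] = 1/2.
By linearity: E[X] = 69 · (1/2) = (70 − 1) · (1/2) = 69/2 ≈ 34.500.

E[X] = 69/2 = 34.500.


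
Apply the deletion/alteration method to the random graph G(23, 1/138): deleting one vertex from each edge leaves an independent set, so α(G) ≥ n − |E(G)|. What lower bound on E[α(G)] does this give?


E[|E(G)|] = C(23, 2)·p = 253 · (1/138) = 11/6.
E[α(G)] ≥ n − E[|E(G)|] = 23 − 11/6 = 127/6.
Numerically: ≈ 21.16667.
(This is only a lower bound; the true E[α(G)] may be larger.)

E[α(G)] ≥ 127/6 ≈ 21.16667.


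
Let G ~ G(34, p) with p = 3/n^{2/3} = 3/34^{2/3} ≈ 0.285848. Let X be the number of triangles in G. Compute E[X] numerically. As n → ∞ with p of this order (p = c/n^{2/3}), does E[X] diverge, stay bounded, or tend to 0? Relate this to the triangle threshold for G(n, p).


Number of potential triangles: C(34, 3) = 5984.
Each occurs with probability p³ ≈ (0.285848)³ ≈ 2.33564014e-02.
By linearity: E[X] = C(34, 3)·p³ ≈ 5984 · 2.33564014e-02 ≈ 139.764706.
Since α = 2/3 < 1, p = c/n^{2/3} ≫ 1/n is above the triangle threshold p ~ 1/n. Asymptotically E[X] ~ (c³/6)·n^{3(1−α)} = (3³/6)·n^{1} → ∞; triangles are abundant w.h.p.

E[X] ≈ 139.764706; in regime p = Θ(1/n^{2/3}) E[X] diverges (above the triangle threshold p ~ 1/n).


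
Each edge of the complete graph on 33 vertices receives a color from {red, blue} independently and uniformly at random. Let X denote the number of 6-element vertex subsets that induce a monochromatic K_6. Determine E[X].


Let X = Σ_S X_S over the C(33, 6) = 1107568 subsets S of size 6, where X_S = 1 if the K_6 on S is monochromatic.
For a fixed S, the K_6 on S has C(6, 2) = 15 edges. P[all 15 edges red] = (1/2)^15, and likewise for blue, so P[monochromatic] = 2·(1/2)^15 = 2^{1 − 15} = 1/16384.
Summing: E[X] = C(33, 6) · 2^{1 − 15} = 1107568 · 1/16384 = 69223/1024.
Numerically: E[X] ≈ 67.60059.

E[X] = C(33,6)·2^(1−C(6,2)) = 69223/1024 ≈ 67.60059.


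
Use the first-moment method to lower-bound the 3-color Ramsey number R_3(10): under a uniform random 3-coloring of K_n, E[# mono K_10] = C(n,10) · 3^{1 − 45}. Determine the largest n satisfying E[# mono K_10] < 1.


We need C(n, 10) · 3^{1 − 45} < 1, i.e. C(n, 10) < 3^{45 − 1} = 984770902183611232881.
Check values of n near the boundary:
  n = 571: C(571, 10) = 937951290893172842001; 937951290893172842001 < 984770902183611232881? YES
  n = 572: C(572, 10) = 954640815642161682606; 954640815642161682606 < 984770902183611232881? YES
  n = 573: C(573, 10) = 971597135635805762226; 971597135635805762226 < 984770902183611232881? YES
  n = 574: C(574, 10) = 988824035203816502691; 988824035203816502691 < 984770902183611232881? NO
  n = 575: C(575, 10) = 1006325345561406175305; 1006325345561406175305 < 984770902183611232881? NO
The largest n with C(n, 10) < 984770902183611232881 is n = 573 (where E[X] = 35985079097622435638/36472996377170786403 ≈ 0.98662). Hence R_3(10) > 573, i.e. R_3(10) ≥ 574.

Largest n = 573; hence R_3(10) > 573.


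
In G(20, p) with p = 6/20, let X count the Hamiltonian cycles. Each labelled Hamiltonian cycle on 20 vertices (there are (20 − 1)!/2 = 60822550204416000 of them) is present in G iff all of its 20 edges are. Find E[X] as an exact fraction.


K_20 has (20 − 1)!/2 = 60822550204416000 labelled Hamiltonian cycles.
For each such Hamiltonian cycle H, let X_H = 1 if all 20 edges of H are present in G. Then P[X_H = 1] = p^{20} = (3/10)^{20} = 3486784401/100000000000000000000.
By linearity: E[X] = Σ_H E[X_H] = 60822550204416000 · p^{20} = 60822550204416000 · 3486784401/100000000000000000000 = 51776152168407487821/24414062500000.
Numerically: E[X] ≈ 2.12075e+06.

E[X] = 60822550204416000 · (3/10)^{20} = 51776152168407487821/24414062500000 ≈ 2.12075e+06.


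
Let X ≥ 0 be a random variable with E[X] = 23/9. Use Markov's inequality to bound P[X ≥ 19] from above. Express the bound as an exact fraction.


μ = E[X] = 23/9, a = 19.
Markov: P[X ≥ 19] ≤ μ/a = (23/9)/19 = 23/171.
Numerically: ≈ 0.135.
(Since a = 19 > μ = 2.556, the bound 23/171 is < 1 and informative.)

P[X ≥ 19] ≤ 23/171 ≈ 0.135.


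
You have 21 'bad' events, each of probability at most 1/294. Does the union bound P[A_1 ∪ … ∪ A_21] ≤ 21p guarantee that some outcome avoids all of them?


Union bound: P[∪_{i=1}^{21} A_i] ≤ Σ_i P[A_i] ≤ 21·p = 21·(1/294) = 1/14.
Numerically: 1/14 ≈ 0.0714.
Is 1/14 < 1? YES.
Since P[∪ A_i] ≤ 1/14 < 1, the complement has P[∩ A_i^c] ≥ 1 − 1/14 = 13/14 > 0, so some outcome avoids every A_i.

21·p = 1/14 ≈ 0.0714; existence CERTIFIED by the union bound.


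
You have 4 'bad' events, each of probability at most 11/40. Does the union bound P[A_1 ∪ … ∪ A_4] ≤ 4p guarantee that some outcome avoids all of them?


Union bound: P[∪_{i=1}^{4} A_i] ≤ Σ_i P[A_i] ≤ 4·p = 4·(11/40) = 11/10.
Numerically: 11/10 ≈ 1.1000000.
Is 11/10 < 1? NO.
Since the bound 11/10 is ≥ 1, the union bound is uninformative here; it does NOT by itself certify existence.

4·p = 11/10 ≈ 1.1000000; existence NOT certified by the union bound.


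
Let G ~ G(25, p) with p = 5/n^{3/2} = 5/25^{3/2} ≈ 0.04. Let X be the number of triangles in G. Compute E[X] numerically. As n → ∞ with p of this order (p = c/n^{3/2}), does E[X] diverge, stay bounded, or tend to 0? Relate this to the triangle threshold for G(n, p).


Number of potential triangles: C(25, 3) = 2300.
Each occurs with probability p³ ≈ (0.04)³ ≈ 6.4000000e-05.
By linearity: E[X] = C(25, 3)·p³ ≈ 2300 · 6.4000000e-05 ≈ 0.14720.
Since α = 3/2 > 1, p = c/n^{3/2} = o(1/n) is below the triangle threshold p ~ 1/n. Asymptotically E[X] ~ (c³/6)·n^{3(1−α)} = (5³/6)·n^{-1.5} → 0, so by Markov's inequality G has no triangles w.h.p.

E[X] ≈ 0.14720; in regime p = Θ(1/n^{3/2}) E[X] tends to 0 (below the triangle threshold p ~ 1/n).


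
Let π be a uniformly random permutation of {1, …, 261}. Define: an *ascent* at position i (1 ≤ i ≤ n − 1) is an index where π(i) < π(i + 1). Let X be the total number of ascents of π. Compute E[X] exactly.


Write X = Σ X_I over i = 1, …, 260, with X_I the indicator of one ascent.
There are 260 indicators.
For each fixed i, the pair (π(i), π(i+1)) is a uniformly random ordered pair of distinct values from {1, …, 261}; by symmetry P[π(i) < π(i+1)] = 1/2.
By linearity: E[X] = 260 · (1/2) = (261 − 1) · (1/2) = 130 ≈ 130.0000.

E[X] = 130 = 130.0000.


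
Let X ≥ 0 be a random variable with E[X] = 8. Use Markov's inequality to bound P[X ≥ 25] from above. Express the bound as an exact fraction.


μ = E[X] = 8, a = 25.
Markov: P[X ≥ 25] ≤ μ/a = (8)/25 = 8/25.
Numerically: ≈ 0.320000.
(Since a = 25 > μ = 8.000000, the bound 8/25 is < 1 and informative.)

P[X ≥ 25] ≤ 8/25 ≈ 0.320000.


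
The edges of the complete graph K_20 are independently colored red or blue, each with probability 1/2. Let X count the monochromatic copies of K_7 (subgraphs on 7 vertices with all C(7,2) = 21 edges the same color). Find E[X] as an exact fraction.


Let X = Σ_S X_S over the C(20, 7) = 77520 subsets S of size 7, where X_S = 1 if the K_7 on S is monochromatic.
For a fixed S, the K_7 on S has C(7, 2) = 21 edges. P[all 21 edges red] = (1/2)^21, and likewise for blue, so P[monochromatic] = 2·(1/2)^21 = 2^{1 − 21} = 1/1048576.
By linearity of expectation: E[X] = C(20, 7) · 2^{1 − 21} = 77520 · 1/1048576 = 4845/65536.
Numerically: E[X] ≈ 0.07393.

E[X] = C(20,7)·2^(1−C(7,2)) = 4845/65536 ≈ 0.07393.


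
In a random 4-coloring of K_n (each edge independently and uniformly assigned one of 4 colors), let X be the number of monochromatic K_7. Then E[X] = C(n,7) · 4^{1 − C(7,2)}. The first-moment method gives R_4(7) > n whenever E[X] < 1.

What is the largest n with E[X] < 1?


We need C(n, 7) · 4^{1 − 21} < 1, i.e. C(n, 7) < 4^{21 − 1} = 1099511627776.
Check values of n near the boundary:
  n = 178: C(178, 7) = 996867063280; 996867063280 < 1099511627776? YES
  n = 179: C(179, 7) = 1037437234460; 1037437234460 < 1099511627776? YES
  n = 180: C(180, 7) = 1079414463600; 1079414463600 < 1099511627776? YES
  n = 181: C(181, 7) = 1122839183400; 1122839183400 < 1099511627776? NO
The largest n with C(n, 7) < 1099511627776 is n = 180 (where E[X] = 67463403975/68719476736 ≈ 0.9817). Hence R_4(7) > 180, i.e. R_4(7) ≥ 181.

Largest n = 180; hence R_4(7) > 180.


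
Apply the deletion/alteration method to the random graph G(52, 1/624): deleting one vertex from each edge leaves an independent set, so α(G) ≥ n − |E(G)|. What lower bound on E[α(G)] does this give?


E[|E(G)|] = C(52, 2)·p = 1326 · (1/624) = 17/8.
E[α(G)] ≥ n − E[|E(G)|] = 52 − 17/8 = 399/8.
Numerically: ≈ 49.8750.
(This is only a lower bound; the true E[α(G)] may be larger.)

E[α(G)] ≥ 399/8 ≈ 49.8750.


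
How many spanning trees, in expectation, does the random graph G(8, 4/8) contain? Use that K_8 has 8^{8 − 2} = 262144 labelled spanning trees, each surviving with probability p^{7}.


K_8 has 8^{8 − 2} = 262144 labelled spanning trees.
For each such spanning tree H, let X_H = 1 if all 7 edges of H are present in G. Then P[X_H = 1] = p^{7} = (1/2)^{7} = 1/128.
By linearity: E[X] = Σ_H E[X_H] = 262144 · p^{7} = 262144 · 1/128 = 2048.
Numerically: E[X] ≈ 2.05e+03.

E[X] = 262144 · (1/2)^{7} = 2048 ≈ 2.05e+03.


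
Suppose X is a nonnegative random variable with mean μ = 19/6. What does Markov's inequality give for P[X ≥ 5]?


μ = E[X] = 19/6, a = 5.
Markov: P[X ≥ 5] ≤ μ/a = (19/6)/5 = 19/30.
Numerically: ≈ 0.633.
(Since a = 5 > μ = 3.167, the bound 19/30 is < 1 and informative.)

P[X ≥ 5] ≤ 19/30 ≈ 0.633.


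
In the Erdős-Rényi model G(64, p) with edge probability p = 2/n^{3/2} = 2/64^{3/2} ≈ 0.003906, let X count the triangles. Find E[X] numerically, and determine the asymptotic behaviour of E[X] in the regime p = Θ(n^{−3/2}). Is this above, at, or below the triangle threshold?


Number of potential triangles: C(64, 3) = 41664.
Each occurs with probability p³ ≈ (0.003906)³ ≈ 5.960464e-08.
By linearity: E[X] = C(64, 3)·p³ ≈ 41664 · 5.960464e-08 ≈ 0.0025.
Since α = 3/2 > 1, p = c/n^{3/2} = o(1/n) is below the triangle threshold p ~ 1/n. Asymptotically E[X] ~ (c³/6)·n^{3(1−α)} = (2³/6)·n^{-1.5} → 0, so by Markov's inequality G has no triangles w.h.p.

E[X] ≈ 0.0025; in regime p = Θ(1/n^{3/2}) E[X] tends to 0 (below the triangle threshold p ~ 1/n).


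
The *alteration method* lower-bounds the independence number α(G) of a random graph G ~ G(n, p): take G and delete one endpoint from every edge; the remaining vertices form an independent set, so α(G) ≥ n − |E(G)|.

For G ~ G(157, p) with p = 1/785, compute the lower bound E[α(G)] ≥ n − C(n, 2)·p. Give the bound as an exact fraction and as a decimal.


E[|E(G)|] = C(157, 2)·p = 12246 · (1/785) = 78/5.
E[α(G)] ≥ n − E[|E(G)|] = 157 − 78/5 = 707/5.
Numerically: ≈ 141.40000.
(This is only a lower bound; the true E[α(G)] may be larger.)

E[α(G)] ≥ 707/5 ≈ 141.40000.


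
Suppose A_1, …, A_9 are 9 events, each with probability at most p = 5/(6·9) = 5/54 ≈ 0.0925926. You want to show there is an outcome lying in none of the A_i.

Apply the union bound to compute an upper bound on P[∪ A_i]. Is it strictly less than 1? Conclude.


Union bound: P[∪_{i=1}^{9} A_i] ≤ Σ_i P[A_i] ≤ 9·p = 9·(5/54) = 5/6.
Numerically: 5/6 ≈ 0.8333333.
Is 5/6 < 1? YES.
Since P[∪ A_i] ≤ 5/6 < 1, the complement has P[∩ A_i^c] ≥ 1 − 5/6 = 1/6 > 0, so some outcome avoids every A_i.

9·p = 5/6 ≈ 0.8333333; existence CERTIFIED by the union bound.


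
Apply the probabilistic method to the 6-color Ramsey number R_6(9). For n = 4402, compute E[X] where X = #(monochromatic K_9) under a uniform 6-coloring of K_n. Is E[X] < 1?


E[X] = C(4402, 9) · 6^{1 − 36} = 1696419745356657449393393700 · 6^{−35} = 1696419745356657449393393700/1719070799748422591028658176.
As a reduced fraction: E[X] = 141368312113054787449449475/143255899979035215919054848 ≈ 0.986824.
Is E[X] < 1? YES.
Since E[X] < 1, there exists a 6-coloring of K_{4402} with no monochromatic K_9; hence R_6(9) > 4402.

E[X] = 141368312113054787449449475/143255899979035215919054848 ≈ 0.986824; E[X] < 1, so R_6(9) > 4402.


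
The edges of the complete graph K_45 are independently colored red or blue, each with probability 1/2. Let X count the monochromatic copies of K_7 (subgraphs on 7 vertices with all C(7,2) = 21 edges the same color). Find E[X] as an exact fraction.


Let X = Σ_S X_S over the C(45, 7) = 45379620 subsets S of size 7, where X_S = 1 if the K_7 on S is monochromatic.
For a fixed S, the K_7 on S has C(7, 2) = 21 edges. P[all 21 edges red] = (1/2)^21, and likewise for blue, so P[monochromatic] = 2·(1/2)^21 = 2^{1 − 21} = 1/1048576.
Summing: E[X] = C(45, 7) · 2^{1 − 21} = 45379620 · 1/1048576 = 11344905/262144.
Numerically: E[X] ≈ 43.277.

E[X] = C(45,7)·2^(1−C(7,2)) = 11344905/262144 ≈ 43.277.


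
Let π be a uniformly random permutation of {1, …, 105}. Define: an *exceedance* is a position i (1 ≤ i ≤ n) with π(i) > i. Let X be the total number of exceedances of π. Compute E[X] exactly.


Write X = Σ_{i=1}^{105} X_i, where X_i = 1_{π(i) > i}.
For each fixed i, π(i) is uniform over {1, …, 105} (marginal of a uniform permutation), so P[π(i) > i] = (n − i)/n. Summing: Σ_{i=1}^{105} (n − i)/n = (0 + 1 + … + 104)/105 = 105(105 − 1)/(2·105) = (105 − 1)/2.
Hence E[X] = Σ_{i=1}^{105} (105 − i)/105 = 52 ≈ 52.000.

E[X] = 52 = 52.000.


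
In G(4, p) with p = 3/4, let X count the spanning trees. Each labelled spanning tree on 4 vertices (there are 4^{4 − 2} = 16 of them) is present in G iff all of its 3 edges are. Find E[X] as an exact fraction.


K_4 has 4^{4 − 2} = 16 labelled spanning trees.
For each such spanning tree H, let X_H = 1 if all 3 edges of H are present in G. Then P[X_H = 1] = p^{3} = (3/4)^{3} = 27/64.
Summing the indicators: E[X] = Σ_H E[X_H] = 16 · p^{3} = 16 · 27/64 = 27/4.
Numerically: E[X] ≈ 6.75.

E[X] = 16 · (3/4)^{3} = 27/4 ≈ 6.75.


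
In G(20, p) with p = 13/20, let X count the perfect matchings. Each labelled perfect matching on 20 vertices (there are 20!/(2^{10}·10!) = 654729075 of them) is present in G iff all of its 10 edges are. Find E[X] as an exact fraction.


K_20 has 20!/(2^{10}·10!) = 654729075 labelled perfect matchings.
For each such perfect matching H, let X_H = 1 if all 10 edges of H are present in G. Then P[X_H = 1] = p^{10} = (13/20)^{10} = 137858491849/10240000000000.
By linearity of expectation: E[X] = Σ_H E[X_H] = 654729075 · p^{10} = 654729075 · 137858491849/10240000000000 = 3610398513967632387/409600000000.
Numerically: E[X] ≈ 8.81e+06.

E[X] = 654729075 · (13/20)^{10} = 3610398513967632387/409600000000 ≈ 8.81e+06.


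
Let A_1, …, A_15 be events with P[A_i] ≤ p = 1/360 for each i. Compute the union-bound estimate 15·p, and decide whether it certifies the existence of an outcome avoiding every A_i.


Union bound: P[∪_{i=1}^{15} A_i] ≤ Σ_i P[A_i] ≤ 15·p = 15·(1/360) = 1/24.
Numerically: 1/24 ≈ 0.042.
Is 1/24 < 1? YES.
Since P[∪ A_i] ≤ 1/24 < 1, the complement has P[∩ A_i^c] ≥ 1 − 1/24 = 23/24 > 0, so some outcome avoids every A_i.

15·p = 1/24 ≈ 0.042; existence CERTIFIED by the union bound.


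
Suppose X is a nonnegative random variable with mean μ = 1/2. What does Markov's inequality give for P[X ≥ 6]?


μ = E[X] = 1/2, a = 6.
Markov: P[X ≥ 6] ≤ μ/a = (1/2)/6 = 1/12.
Numerically: ≈ 0.083333.
(Since a = 6 > μ = 0.500000, the bound 1/12 is < 1 and informative.)

P[X ≥ 6] ≤ 1/12 ≈ 0.083333.


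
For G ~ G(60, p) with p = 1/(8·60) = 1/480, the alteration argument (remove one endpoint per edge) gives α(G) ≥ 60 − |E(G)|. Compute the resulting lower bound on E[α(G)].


E[|E(G)|] = C(60, 2)·p = 1770 · (1/480) = 59/16.
E[α(G)] ≥ n − E[|E(G)|] = 60 − 59/16 = 901/16.
Numerically: ≈ 56.3125.
(This is only a lower bound; the true E[α(G)] may be larger.)

E[α(G)] ≥ 901/16 ≈ 56.3125.


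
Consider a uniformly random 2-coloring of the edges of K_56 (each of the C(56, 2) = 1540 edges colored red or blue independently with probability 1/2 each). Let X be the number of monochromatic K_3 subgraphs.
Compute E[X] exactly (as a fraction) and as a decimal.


Let X = Σ_S X_S over the C(56, 3) = 27720 subsets S of size 3, where X_S = 1 if the K_3 on S is monochromatic.
For a fixed S, the K_3 on S has C(3, 2) = 3 edges. P[all 3 edges red] = (1/2)^3, and likewise for blue, so P[monochromatic] = 2·(1/2)^3 = 2^{1 − 3} = 1/4.
By linearity of expectation: E[X] = C(56, 3) · 2^{1 − 3} = 27720 · 1/4 = 6930.
Numerically: E[X] ≈ 6930.0000.

E[X] = C(56,3)·2^(1−C(3,2)) = 6930 ≈ 6930.0000.


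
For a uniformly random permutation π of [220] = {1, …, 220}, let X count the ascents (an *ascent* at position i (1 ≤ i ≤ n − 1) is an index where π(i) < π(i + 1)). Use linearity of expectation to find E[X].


Write X = Σ X_I over i = 1, …, 219, with X_I the indicator of one ascent.
There are 219 indicators.
For each fixed i, the pair (π(i), π(i+1)) is a uniformly random ordered pair of distinct values from {1, …, 220}; by symmetry P[π(i) < π(i+1)] = 1/2.
By linearity: E[X] = 219 · (1/2) = (220 − 1) · (1/2) = 219/2 ≈ 109.500000.

E[X] = 219/2 = 109.500000.


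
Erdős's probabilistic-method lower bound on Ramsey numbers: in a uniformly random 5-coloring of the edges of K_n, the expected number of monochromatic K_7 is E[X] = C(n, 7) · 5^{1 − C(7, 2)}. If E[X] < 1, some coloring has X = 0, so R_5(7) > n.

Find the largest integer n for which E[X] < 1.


We need C(n, 7) · 5^{1 − 21} < 1, i.e. C(n, 7) < 5^{21 − 1} = 95367431640625.
Check values of n near the boundary:
  n = 335: C(335, 7) = 88202498238195; 88202498238195 < 95367431640625? YES
  n = 336: C(336, 7) = 90079147136880; 90079147136880 < 95367431640625? YES
  n = 337: C(337, 7) = 91989916924632; 91989916924632 < 95367431640625? YES
  n = 338: C(338, 7) = 93935323022736; 93935323022736 < 95367431640625? YES
  n = 339: C(339, 7) = 95915887062372; 95915887062372 < 95367431640625? NO
The largest n with C(n, 7) < 95367431640625 is n = 338 (where E[X] = 93935323022736/95367431640625 ≈ 0.984983). Hence R_5(7) > 338, i.e. R_5(7) ≥ 339.

Largest n = 338; hence R_5(7) > 338.


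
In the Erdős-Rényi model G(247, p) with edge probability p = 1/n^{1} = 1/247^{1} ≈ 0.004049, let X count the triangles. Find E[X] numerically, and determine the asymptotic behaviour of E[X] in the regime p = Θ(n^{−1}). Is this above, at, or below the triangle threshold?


Number of potential triangles: C(247, 3) = 2481115.
Each occurs with probability p³ ≈ (0.004049)³ ≈ 6.636042e-08.
By linearity: E[X] = C(247, 3)·p³ ≈ 2481115 · 6.636042e-08 ≈ 0.1646.
Here α = 1, so p = 1/n is exactly at the triangle threshold p ~ 1/n. Asymptotically E[X] → c³/6 = 1³/6 = 1/6 ≈ 0.1667, a bounded constant. In this regime the triangle count is asymptotically Poisson(c³/6).

E[X] ≈ 0.1646; in regime p = Θ(1/n^{1}) E[X] stays bounded (at the triangle threshold p ~ 1/n).


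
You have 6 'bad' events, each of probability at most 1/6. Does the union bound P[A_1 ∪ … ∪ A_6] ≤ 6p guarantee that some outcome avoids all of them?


Union bound: P[∪_{i=1}^{6} A_i] ≤ Σ_i P[A_i] ≤ 6·p = 6·(1/6) = 1.
Numerically: 1 ≈ 1.0000000.
Is 1 < 1? NO.
Since the bound 1 is ≥ 1, the union bound is uninformative here; it does NOT by itself certify existence.

6·p = 1 ≈ 1.0000000; existence NOT certified by the union bound.


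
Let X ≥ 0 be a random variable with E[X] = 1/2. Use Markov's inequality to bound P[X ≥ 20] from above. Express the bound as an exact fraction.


μ = E[X] = 1/2, a = 20.
Markov: P[X ≥ 20] ≤ μ/a = (1/2)/20 = 1/40.
Numerically: ≈ 0.025000.
(Since a = 20 > μ = 0.500000, the bound 1/40 is < 1 and informative.)

P[X ≥ 20] ≤ 1/40 ≈ 0.025000.


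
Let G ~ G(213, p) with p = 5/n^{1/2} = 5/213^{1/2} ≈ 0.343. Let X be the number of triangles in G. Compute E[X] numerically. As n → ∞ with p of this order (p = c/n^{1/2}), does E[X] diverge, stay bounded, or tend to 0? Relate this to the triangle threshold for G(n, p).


Number of potential triangles: C(213, 3) = 1587986.
Each occurs with probability p³ ≈ (0.343)³ ≈ 4.02106e-02.
By linearity: E[X] = C(213, 3)·p³ ≈ 1587986 · 4.02106e-02 ≈ 63853.878.
Since α = 1/2 < 1, p = c/n^{1/2} ≫ 1/n is above the triangle threshold p ~ 1/n. Asymptotically E[X] ~ (c³/6)·n^{3(1−α)} = (5³/6)·n^{1.5} → ∞; triangles are abundant w.h.p.

E[X] ≈ 63853.878; in regime p = Θ(1/n^{1/2}) E[X] diverges (above the triangle threshold p ~ 1/n).


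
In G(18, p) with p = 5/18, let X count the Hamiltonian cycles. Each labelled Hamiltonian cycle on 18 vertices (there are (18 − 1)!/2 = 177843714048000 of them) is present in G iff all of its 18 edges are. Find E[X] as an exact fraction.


K_18 has (18 − 1)!/2 = 177843714048000 labelled Hamiltonian cycles.
For each such Hamiltonian cycle H, let X_H = 1 if all 18 edges of H are present in G. Then P[X_H = 1] = p^{18} = (5/18)^{18} = 3814697265625/39346408075296537575424.
By linearity: E[X] = Σ_H E[X_H] = 177843714048000 · p^{18} = 177843714048000 · 3814697265625/39346408075296537575424 = 56800365447998046875/3294258113514384.
Numerically: E[X] ≈ 1.72e+04.

E[X] = 177843714048000 · (5/18)^{18} = 56800365447998046875/3294258113514384 ≈ 1.72e+04.


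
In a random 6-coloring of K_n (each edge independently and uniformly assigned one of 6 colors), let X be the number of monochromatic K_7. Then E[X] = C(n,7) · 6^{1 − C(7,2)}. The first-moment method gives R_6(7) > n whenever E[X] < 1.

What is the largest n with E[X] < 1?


We need C(n, 7) · 6^{1 − 21} < 1, i.e. C(n, 7) < 6^{21 − 1} = 3656158440062976.
Check values of n near the boundary:
  n = 565: C(565, 7) = 3513212521235560; 3513212521235560 < 3656158440062976? YES
  n = 566: C(566, 7) = 3557206237959440; 3557206237959440 < 3656158440062976? YES
  n = 567: C(567, 7) = 3601671315933933; 3601671315933933 < 3656158440062976? YES
  n = 568: C(568, 7) = 3646611956239704; 3646611956239704 < 3656158440062976? YES
  n = 569: C(569, 7) = 3692032389858348; 3692032389858348 < 3656158440062976? NO
  n = 570: C(570, 7) = 3737936877831720; 3737936877831720 < 3656158440062976? NO
  n = 571: C(571, 7) = 3784329711421830; 3784329711421830 < 3656158440062976? NO
The largest n with C(n, 7) < 3656158440062976 is n = 568 (where E[X] = 16882462760369/16926659444736 ≈ 0.9974). Hence R_6(7) > 568, i.e. R_6(7) ≥ 569.

Largest n = 568; hence R_6(7) > 568.


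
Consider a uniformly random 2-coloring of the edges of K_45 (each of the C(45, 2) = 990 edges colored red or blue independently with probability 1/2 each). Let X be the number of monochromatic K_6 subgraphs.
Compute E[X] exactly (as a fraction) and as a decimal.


Let X = Σ_S X_S over the C(45, 6) = 8145060 subsets S of size 6, where X_S = 1 if the K_6 on S is monochromatic.
For a fixed S, the K_6 on S has C(6, 2) = 15 edges. P[all 15 edges red] = (1/2)^15, and likewise for blue, so P[monochromatic] = 2·(1/2)^15 = 2^{1 − 15} = 1/16384.
By linearity: E[X] = C(45, 6) · 2^{1 − 15} = 8145060 · 1/16384 = 2036265/4096.
Numerically: E[X] ≈ 497.135010.

E[X] = C(45,6)·2^(1−C(6,2)) = 2036265/4096 ≈ 497.135010.


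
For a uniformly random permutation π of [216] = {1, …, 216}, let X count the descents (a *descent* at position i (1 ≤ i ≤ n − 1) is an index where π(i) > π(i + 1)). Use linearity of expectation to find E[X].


Write X = Σ X_I over i = 1, …, 215, with X_I the indicator of one descent.
There are 215 indicators.
For each fixed i, the pair (π(i), π(i+1)) is a uniformly random ordered pair of distinct values from {1, …, 216}; by symmetry P[π(i) > π(i+1)] = 1/2.
By linearity: E[X] = 215 · (1/2) = (216 − 1) · (1/2) = 215/2 ≈ 107.5000.

E[X] = 215/2 = 107.5000.


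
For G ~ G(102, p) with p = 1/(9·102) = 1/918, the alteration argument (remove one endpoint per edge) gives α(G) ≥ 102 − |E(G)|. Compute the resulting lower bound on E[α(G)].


E[|E(G)|] = C(102, 2)·p = 5151 · (1/918) = 101/18.
E[α(G)] ≥ n − E[|E(G)|] = 102 − 101/18 = 1735/18.
Numerically: ≈ 96.389.
(This is only a lower bound; the true E[α(G)] may be larger.)

E[α(G)] ≥ 1735/18 ≈ 96.389.


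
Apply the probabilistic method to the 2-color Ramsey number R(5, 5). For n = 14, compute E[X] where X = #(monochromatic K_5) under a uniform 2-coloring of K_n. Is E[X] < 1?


E[X] = C(14, 5) · 2^{1 − 10} = 2002 · 2^{−9} = 2002/512.
As a reduced fraction: E[X] = 1001/256 ≈ 3.9101562.
Is E[X] < 1? NO.
Since E[X] ≥ 1, the first-moment bound is inconclusive at n = 14; it does NOT by itself certify R(5, 5) > 14.

E[X] = 1001/256 ≈ 3.9101562; E[X] ≥ 1; first-moment method inconclusive here.


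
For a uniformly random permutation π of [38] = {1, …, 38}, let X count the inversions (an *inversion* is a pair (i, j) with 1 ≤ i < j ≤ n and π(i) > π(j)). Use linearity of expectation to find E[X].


Write X = Σ X_I over the C(38, 2) = 703 pairs i < j, with X_I the indicator of one inversion.
There are 703 indicators.
For each fixed pair i < j, the values π(i) and π(j) are two distinct elements of {1, …, 38} in uniformly random order; by symmetry P[π(i) > π(j)] = 1/2.
By linearity: E[X] = 703 · (1/2) = C(38, 2) · (1/2) = 703/2 = 703/2 ≈ 351.5000.

E[X] = 703/2 = 351.5000.
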